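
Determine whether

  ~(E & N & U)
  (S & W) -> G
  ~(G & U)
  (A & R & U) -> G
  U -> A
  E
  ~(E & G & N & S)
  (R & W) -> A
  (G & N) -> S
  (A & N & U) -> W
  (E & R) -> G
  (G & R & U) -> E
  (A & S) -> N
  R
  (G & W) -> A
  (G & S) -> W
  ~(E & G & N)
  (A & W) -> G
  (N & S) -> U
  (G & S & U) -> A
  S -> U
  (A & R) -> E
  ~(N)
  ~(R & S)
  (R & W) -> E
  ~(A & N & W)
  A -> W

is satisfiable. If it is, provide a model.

E = True, W = True, U = False, A = True, R = True, G = True, S = False, N = False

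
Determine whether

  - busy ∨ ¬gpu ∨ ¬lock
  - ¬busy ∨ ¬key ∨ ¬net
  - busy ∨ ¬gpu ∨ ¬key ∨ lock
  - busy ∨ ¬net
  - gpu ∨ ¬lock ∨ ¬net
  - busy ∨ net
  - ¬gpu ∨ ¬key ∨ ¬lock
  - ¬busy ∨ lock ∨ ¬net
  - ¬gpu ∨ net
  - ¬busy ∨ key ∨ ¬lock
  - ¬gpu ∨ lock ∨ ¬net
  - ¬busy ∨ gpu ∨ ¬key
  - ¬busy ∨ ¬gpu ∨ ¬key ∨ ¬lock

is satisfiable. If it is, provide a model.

lock: False, net: False, busy: True, gpu: False, key: False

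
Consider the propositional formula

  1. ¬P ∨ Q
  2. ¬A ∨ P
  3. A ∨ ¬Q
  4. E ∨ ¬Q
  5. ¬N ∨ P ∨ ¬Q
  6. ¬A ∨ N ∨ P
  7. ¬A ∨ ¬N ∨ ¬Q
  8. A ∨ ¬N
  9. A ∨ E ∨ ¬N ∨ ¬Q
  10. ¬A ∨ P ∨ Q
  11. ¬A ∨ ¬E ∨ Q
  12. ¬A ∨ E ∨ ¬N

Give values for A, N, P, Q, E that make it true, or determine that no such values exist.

A = False, N = False, P = False, Q = False, E = True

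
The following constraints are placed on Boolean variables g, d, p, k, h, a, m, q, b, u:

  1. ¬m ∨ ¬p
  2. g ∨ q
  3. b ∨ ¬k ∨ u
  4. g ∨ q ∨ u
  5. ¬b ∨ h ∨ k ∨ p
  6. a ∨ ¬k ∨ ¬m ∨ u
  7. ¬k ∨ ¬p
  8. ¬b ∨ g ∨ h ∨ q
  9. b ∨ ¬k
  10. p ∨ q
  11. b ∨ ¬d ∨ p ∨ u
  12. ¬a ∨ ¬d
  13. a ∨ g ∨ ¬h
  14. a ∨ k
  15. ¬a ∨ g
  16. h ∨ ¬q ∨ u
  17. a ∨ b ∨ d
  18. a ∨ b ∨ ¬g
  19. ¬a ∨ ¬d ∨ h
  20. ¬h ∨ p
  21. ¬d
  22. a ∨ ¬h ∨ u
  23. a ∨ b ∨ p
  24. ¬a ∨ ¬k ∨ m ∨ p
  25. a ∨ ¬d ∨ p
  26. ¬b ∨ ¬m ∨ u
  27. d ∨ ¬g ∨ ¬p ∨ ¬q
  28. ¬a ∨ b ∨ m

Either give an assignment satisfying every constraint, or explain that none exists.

g=T, d=F, p=T, k=F, h=F, a=T, m=F, q=F, b=T, u=F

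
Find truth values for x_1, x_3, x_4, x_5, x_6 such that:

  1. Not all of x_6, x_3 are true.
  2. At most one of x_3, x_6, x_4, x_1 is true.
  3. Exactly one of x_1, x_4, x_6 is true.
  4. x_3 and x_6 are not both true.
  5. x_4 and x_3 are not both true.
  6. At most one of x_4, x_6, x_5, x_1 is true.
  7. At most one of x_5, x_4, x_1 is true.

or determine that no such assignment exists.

x_1 = False; x_3 = False; x_4 = True; x_5 = False; x_6 = False

  (1) {x_6, x_3}: 0/2 true — not all ✓
  (2) {x_3, x_6, x_4, x_1}: 1 true — at most one ✓
  (3) {x_1, x_4, x_6}: 1 true — exactly one ✓
  (4) x_3=F, x_6=F — not both ✓
  (5) x_4=T, x_3=F — not both ✓
  (6) {x_4, x_6, x_5, x_1}: 1 true — at most one ✓
  (7) {x_5, x_4, x_1}: 1 true — at most one ✓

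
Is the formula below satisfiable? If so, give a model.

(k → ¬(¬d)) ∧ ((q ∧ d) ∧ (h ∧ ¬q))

UNSATISFIABLE

Case q = True: the conjunct ¬q is False.
Case q = False: the conjunct q is False.
Both cases fail — unsatisfiable.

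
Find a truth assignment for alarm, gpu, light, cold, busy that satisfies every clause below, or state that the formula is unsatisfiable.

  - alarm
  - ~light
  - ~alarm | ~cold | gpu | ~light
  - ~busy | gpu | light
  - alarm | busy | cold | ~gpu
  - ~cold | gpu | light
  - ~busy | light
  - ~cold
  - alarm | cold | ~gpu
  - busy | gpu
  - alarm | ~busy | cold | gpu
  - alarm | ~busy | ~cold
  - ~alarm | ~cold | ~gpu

alarm = True; gpu = True; light = False; cold = False; busy = False

Unit clause (alarm) forces alarm = True.
Unit clause (~light) forces light = False.
In (~busy | light) only ~busy is left, so busy = False.
Unit clause (~cold) forces cold = False.
In (busy | gpu) only gpu is left, so gpu = True.
All clauses satisfied.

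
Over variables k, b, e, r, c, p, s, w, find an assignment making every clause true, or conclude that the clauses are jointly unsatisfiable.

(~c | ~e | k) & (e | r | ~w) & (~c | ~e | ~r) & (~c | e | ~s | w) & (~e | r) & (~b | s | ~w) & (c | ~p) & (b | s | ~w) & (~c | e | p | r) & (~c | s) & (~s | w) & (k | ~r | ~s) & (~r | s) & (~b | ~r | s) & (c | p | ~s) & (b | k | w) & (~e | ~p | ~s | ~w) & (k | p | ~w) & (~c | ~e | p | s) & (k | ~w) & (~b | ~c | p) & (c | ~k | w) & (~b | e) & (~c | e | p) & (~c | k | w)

Set k = True.
Set b = False.
Set e = False.
Try r = False:
  (e | r | ~w) forces w = False.
  (~s | w) forces s = False.
  (~c | s) forces c = False.
  clause (c | ~k | w) is falsified — backtrack.
So r = True.
  then (~r | s) forces s = True.
  then (~s | w) forces w = True.
Try c = False:
  (c | ~p) forces p = False.
  clause (c | p | ~s) is falsified — backtrack.
So c = True.
  then (~c | e | p) forces p = True.
All clauses satisfied.

k: True; b: False; e: False; r: True; c: True; p: True; s: True; w: True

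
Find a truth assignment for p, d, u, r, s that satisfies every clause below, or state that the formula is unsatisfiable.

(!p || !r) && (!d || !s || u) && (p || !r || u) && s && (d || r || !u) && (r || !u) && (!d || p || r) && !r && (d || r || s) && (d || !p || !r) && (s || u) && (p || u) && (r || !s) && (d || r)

Unsatisfiable — no assignment works.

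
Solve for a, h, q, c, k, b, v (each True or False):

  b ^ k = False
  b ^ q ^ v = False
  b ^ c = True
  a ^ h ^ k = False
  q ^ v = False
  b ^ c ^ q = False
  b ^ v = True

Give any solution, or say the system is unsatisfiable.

a=T, h=T, q=T, c=T, k=F, b=F, v=T

b ^ k = F ^ F = False ✓
b ^ q ^ v = F ^ T ^ T = False ✓
b ^ c = F ^ T = True ✓
a ^ h ^ k = T ^ T ^ F = False ✓
q ^ v = T ^ T = False ✓
b ^ c ^ q = F ^ T ^ T = False ✓
b ^ v = F ^ T = True ✓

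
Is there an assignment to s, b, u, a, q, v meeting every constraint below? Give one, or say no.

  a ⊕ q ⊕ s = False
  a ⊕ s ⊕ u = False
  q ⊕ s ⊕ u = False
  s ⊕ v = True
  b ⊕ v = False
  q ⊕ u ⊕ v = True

s: False, b: True, u: True, a: True, q: True, v: True

a ⊕ q ⊕ s = T ⊕ T ⊕ F = False ✓
a ⊕ s ⊕ u = T ⊕ F ⊕ T = False ✓
q ⊕ s ⊕ u = T ⊕ F ⊕ T = False ✓
s ⊕ v = F ⊕ T = True ✓
b ⊕ v = T ⊕ T = False ✓
q ⊕ u ⊕ v = T ⊕ T ⊕ T = True ✓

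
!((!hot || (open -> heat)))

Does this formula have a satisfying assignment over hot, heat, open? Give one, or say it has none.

hot = True; heat = False; open = True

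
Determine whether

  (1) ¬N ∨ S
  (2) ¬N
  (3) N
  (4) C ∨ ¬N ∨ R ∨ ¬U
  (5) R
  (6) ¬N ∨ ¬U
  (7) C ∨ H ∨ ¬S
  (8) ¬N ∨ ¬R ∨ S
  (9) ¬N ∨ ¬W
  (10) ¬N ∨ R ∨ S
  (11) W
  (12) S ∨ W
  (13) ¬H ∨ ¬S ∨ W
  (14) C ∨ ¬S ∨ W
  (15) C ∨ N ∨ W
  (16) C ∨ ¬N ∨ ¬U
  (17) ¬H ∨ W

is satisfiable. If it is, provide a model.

Case N = True:
  Clause (¬N) is falsified — contradiction.
Case N = False:
  Clause (N) is falsified — contradiction.
Both cases fail, so the formula is unsatisfiable.

Unsatisfiable — no assignment works.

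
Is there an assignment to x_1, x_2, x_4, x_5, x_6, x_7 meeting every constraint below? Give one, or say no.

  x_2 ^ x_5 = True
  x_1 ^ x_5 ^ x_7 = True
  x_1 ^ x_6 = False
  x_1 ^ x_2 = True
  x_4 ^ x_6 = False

x_1 = True, x_2 = False, x_4 = True, x_5 = True, x_6 = True, x_7 = True

x_2 ^ x_5 = F ^ T = True ✓
x_1 ^ x_5 ^ x_7 = T ^ T ^ T = True ✓
x_1 ^ x_6 = T ^ T = False ✓
x_1 ^ x_2 = T ^ F = True ✓
x_4 ^ x_6 = T ^ T = False ✓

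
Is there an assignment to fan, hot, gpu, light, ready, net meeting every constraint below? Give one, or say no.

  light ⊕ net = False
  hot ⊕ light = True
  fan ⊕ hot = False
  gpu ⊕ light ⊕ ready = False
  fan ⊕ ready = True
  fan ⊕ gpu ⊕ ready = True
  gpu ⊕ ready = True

fan = False, hot = False, gpu = False, light = True, ready = True, net = True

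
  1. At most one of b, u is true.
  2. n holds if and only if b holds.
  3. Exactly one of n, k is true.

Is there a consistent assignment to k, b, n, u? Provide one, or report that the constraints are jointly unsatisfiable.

k = True; b = False; n = False; u = False

  (1) {b, u}: 0 true — at most one ✓
  (2) n=F, b=F — same ✓
  (3) {n, k}: 1 true — exactly one ✓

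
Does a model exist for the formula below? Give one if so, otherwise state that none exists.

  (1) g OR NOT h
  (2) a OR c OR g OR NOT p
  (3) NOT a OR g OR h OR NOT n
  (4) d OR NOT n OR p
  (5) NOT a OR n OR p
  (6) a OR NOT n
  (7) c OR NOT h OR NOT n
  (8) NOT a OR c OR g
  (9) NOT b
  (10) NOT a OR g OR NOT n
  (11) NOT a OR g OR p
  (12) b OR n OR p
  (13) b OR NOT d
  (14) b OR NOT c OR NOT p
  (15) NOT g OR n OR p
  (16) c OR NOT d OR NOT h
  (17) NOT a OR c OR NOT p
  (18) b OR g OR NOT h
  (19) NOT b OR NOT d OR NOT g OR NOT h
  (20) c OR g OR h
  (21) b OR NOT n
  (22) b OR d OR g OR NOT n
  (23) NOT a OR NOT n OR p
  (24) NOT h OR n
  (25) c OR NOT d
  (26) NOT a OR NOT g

c=F; a=F; n=F; d=F; h=F; p=T; g=T; b=F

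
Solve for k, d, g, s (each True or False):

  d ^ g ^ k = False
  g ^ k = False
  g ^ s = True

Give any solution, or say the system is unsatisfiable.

k = False, d = False, g = False, s = True

d ^ g ^ k = F ^ F ^ F = False ✓
g ^ k = F ^ F = False ✓
g ^ s = F ^ T = True ✓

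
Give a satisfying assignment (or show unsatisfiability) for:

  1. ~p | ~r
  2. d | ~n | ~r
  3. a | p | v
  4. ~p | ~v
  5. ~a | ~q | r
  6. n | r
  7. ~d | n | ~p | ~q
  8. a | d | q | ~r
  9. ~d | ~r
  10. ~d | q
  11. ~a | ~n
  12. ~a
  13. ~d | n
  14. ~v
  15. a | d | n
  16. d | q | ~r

n: True, v: False, q: True, p: True, d: False, a: False, r: False

Unit clause (~a) forces a = False.
Unit clause (~v) forces v = False.
In (a | p | v) only p is left, so p = True.
In (~p | ~r) only ~r is left, so r = False.
In (n | r) only n is left, so n = True.
Set q = True.
Set d = False.
All clauses satisfied.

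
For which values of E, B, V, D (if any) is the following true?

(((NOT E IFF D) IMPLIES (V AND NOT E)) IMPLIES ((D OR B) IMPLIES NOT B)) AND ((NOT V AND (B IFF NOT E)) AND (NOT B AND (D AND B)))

Unsatisfiable

Case B = True: the conjunct NOT B is False.
Case B = False: the conjunct B is False.
Both cases fail — unsatisfiable.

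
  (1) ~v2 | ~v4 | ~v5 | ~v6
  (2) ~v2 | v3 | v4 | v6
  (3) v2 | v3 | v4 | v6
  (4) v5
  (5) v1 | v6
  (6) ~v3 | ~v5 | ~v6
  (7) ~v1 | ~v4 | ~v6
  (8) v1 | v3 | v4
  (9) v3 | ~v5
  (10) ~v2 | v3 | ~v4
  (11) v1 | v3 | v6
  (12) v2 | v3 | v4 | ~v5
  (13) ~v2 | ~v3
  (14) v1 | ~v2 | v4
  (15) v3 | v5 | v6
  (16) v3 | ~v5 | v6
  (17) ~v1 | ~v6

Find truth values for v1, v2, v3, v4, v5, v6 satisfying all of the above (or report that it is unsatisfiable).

v1=T, v2=F, v3=T, v4=T, v5=T, v6=F

Unit clause (v5) forces v5 = True.
In (v3 | ~v5) only v3 is left, so v3 = True.
In (~v2 | ~v3) only ~v2 is left, so v2 = False.
In (~v3 | ~v5 | ~v6) only ~v6 is left, so v6 = False.
In (v1 | v6) only v1 is left, so v1 = True.
Set v4 = True.
All clauses satisfied.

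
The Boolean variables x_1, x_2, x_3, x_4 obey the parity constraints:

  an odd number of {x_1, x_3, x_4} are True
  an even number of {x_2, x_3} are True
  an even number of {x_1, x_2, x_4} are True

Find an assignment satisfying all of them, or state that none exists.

Unsatisfiable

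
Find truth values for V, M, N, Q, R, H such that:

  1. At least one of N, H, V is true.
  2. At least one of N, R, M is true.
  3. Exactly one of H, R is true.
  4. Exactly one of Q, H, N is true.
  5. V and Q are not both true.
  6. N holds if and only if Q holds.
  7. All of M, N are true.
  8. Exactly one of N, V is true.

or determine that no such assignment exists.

Case N = True:
  (4) with N=T forces Q = False.
  Constraint (6) is violated (N=T, Q=F) — contradiction.
Case N = False:
  Constraint (7) is violated (N=F) — contradiction.
Both cases fail — unsatisfiable.

The formula is unsatisfiable.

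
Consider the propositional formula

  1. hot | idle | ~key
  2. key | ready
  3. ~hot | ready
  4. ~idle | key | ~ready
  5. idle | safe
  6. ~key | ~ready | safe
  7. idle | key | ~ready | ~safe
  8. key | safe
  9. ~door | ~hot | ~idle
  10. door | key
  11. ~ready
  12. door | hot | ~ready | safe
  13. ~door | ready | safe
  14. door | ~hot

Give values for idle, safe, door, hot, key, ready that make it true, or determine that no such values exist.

Unit clause (~ready) forces ready = False.
In (key | ready) only key is left, so key = True.
In (~hot | ready) only ~hot is left, so hot = False.
In (hot | idle | ~key) only idle is left, so idle = True.
Set safe = True.
Set door = False.
All clauses satisfied.

idle = True; safe = True; door = False; hot = False; key = True; ready = False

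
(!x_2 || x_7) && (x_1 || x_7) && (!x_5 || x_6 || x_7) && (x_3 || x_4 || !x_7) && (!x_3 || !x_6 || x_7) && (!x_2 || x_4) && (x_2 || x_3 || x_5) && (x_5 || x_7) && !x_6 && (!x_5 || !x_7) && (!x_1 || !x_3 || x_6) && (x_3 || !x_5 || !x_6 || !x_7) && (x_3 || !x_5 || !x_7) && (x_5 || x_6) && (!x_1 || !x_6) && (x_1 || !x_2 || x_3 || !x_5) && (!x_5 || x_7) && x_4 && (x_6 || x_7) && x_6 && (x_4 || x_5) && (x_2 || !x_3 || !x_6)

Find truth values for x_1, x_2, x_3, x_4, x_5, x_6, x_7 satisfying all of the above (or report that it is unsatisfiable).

Case x_6 = True:
  Clause (!x_6) is falsified — contradiction.
Case x_6 = False:
  Clause (x_6) is falsified — contradiction.
Both cases fail, so the formula is unsatisfiable.

UNSATISFIABLE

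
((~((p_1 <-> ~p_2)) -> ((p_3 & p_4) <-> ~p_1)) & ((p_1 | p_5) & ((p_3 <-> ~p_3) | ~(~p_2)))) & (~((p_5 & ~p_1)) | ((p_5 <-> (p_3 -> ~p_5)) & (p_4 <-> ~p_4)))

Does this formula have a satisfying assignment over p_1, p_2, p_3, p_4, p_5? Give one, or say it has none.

p_1=T, p_2=T, p_3=F, p_4=T, p_5=T

  (~((p_1 <-> ~p_2)) -> ((p_3 & p_4) <-> ~p_1)) & ((p_1 | p_5) & ((p_3 <-> ~p_3) | ~(~p_2))) = True
    ~((p_1 <-> ~p_2)) -> ((p_3 & p_4) <-> ~p_1) = True
      ~((p_1 <-> ~p_2)) = True
        p_1 <-> ~p_2 = False
          ~p_2 = False
      (p_3 & p_4) <-> ~p_1 = True
        p_3 & p_4 = False
        ~p_1 = False
    (p_1 | p_5) & ((p_3 <-> ~p_3) | ~(~p_2)) = True
      p_1 | p_5 = True
      (p_3 <-> ~p_3) | ~(~p_2) = True
        p_3 <-> ~p_3 = False
          ~p_3 = True
        ~(~p_2) = True
          ~p_2 = False
  ~((p_5 & ~p_1)) | ((p_5 <-> (p_3 -> ~p_5)) & (p_4 <-> ~p_4)) = True
    ~((p_5 & ~p_1)) = True
      p_5 & ~p_1 = False
        ~p_1 = False
    (p_5 <-> (p_3 -> ~p_5)) & (p_4 <-> ~p_4) = False
      p_5 <-> (p_3 -> ~p_5) = True
        p_3 -> ~p_5 = True
          ~p_5 = False
      p_4 <-> ~p_4 = False
        ~p_4 = False
Both conjuncts True, so the formula holds.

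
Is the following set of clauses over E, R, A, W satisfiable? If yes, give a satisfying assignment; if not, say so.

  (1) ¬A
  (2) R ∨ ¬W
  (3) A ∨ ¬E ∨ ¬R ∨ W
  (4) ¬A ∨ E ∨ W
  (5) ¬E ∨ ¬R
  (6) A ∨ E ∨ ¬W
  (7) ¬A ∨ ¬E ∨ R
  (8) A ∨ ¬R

E: False, R: False, A: False, W: False

Unit clause (¬A) forces A = False.
In (A ∨ ¬R) only ¬R is left, so R = False.
In (R ∨ ¬W) only ¬W is left, so W = False.
Set E = False.
All clauses satisfied.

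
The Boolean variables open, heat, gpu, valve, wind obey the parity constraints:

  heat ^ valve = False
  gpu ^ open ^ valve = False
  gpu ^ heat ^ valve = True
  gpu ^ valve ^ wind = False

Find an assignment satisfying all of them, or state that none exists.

open = False; heat = True; gpu = True; valve = True; wind = False

heat ^ valve = T ^ T = False ✓
gpu ^ open ^ valve = T ^ F ^ T = False ✓
gpu ^ heat ^ valve = T ^ T ^ T = True ✓
gpu ^ valve ^ wind = T ^ T ^ F = False ✓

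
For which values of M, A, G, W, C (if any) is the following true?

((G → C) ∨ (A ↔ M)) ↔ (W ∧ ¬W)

M: True, A: False, G: True, W: False, C: False

  ((G → C) ∨ (A ↔ M)) ↔ (W ∧ ¬W) = True
    (G → C) ∨ (A ↔ M) = False
      G → C = False
      A ↔ M = False
    W ∧ ¬W = False
      ¬W = True
The formula evaluates to True.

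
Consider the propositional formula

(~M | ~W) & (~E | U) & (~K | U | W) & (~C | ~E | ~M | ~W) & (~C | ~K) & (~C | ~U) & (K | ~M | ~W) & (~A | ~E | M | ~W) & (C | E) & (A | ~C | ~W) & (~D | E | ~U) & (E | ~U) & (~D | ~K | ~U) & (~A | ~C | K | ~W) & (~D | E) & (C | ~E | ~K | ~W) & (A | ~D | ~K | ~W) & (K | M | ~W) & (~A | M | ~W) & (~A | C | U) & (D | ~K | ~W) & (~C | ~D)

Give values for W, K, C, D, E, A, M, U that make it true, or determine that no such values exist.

Try W = True:
  (~M | ~W) forces M = False.
  (K | M | ~W) forces K = True.
  (~C | ~K) forces C = False.
  (C | E) forces E = True.
  clause (C | ~E | ~K | ~W) is falsified — backtrack.
So W = False.
Set K = True.
  then (~K | U | W) forces U = True.
  then (~C | ~K) forces C = False.
  then (C | E) forces E = True.
  then (~D | ~K | ~U) forces D = False.
Set A = False.
Set M = True.
All clauses satisfied.

W = False, K = True, C = False, D = False, E = True, A = False, M = True, U = True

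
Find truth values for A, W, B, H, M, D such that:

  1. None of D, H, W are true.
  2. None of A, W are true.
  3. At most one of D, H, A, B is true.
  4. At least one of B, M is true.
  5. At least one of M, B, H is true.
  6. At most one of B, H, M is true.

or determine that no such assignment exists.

A: False, W: False, B: True, H: False, M: False, D: False

  (1) {D, H, W}: 0 true — none ✓
  (2) {A, W}: 0 true — none ✓
  (3) {D, H, A, B}: 1 true — at most one ✓
  (4) {B, M}: 1 true — at least one ✓
  (5) {M, B, H}: 1 true — at least one ✓
  (6) {B, H, M}: 1 true — at most one ✓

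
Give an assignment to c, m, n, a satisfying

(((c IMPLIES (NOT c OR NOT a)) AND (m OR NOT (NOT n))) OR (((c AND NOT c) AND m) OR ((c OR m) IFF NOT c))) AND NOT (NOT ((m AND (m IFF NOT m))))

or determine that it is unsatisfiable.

Unsatisfiable — no assignment works.

The conjunct NOT (NOT ((m AND (m IFF NOT m)))) is unsatisfiable on its own:
  m=F: evaluates to False.
  m=T: evaluates to False.
So the whole conjunction is unsatisfiable.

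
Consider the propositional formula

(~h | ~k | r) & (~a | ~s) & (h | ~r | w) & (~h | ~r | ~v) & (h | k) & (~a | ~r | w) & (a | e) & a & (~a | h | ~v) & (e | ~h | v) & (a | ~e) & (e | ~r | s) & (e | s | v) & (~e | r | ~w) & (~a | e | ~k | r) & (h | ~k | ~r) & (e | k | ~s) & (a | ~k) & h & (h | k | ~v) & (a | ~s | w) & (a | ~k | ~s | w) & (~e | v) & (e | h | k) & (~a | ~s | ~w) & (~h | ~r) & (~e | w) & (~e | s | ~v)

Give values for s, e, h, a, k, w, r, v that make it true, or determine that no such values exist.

s=F, e=F, h=T, a=T, k=F, w=T, r=F, v=T

Unit clause (a) forces a = True.
Unit clause (h) forces h = True.
In (~h | ~r) only ~r is left, so r = False.
In (~h | ~k | r) only ~k is left, so k = False.
In (~a | ~s) only ~s is left, so s = False.
Try e = True:
  (~e | r | ~w) forces w = False.
  clause (~e | w) is falsified — backtrack.
So e = False.
  then (e | ~h | v) forces v = True.
Set w = True.
All clauses satisfied.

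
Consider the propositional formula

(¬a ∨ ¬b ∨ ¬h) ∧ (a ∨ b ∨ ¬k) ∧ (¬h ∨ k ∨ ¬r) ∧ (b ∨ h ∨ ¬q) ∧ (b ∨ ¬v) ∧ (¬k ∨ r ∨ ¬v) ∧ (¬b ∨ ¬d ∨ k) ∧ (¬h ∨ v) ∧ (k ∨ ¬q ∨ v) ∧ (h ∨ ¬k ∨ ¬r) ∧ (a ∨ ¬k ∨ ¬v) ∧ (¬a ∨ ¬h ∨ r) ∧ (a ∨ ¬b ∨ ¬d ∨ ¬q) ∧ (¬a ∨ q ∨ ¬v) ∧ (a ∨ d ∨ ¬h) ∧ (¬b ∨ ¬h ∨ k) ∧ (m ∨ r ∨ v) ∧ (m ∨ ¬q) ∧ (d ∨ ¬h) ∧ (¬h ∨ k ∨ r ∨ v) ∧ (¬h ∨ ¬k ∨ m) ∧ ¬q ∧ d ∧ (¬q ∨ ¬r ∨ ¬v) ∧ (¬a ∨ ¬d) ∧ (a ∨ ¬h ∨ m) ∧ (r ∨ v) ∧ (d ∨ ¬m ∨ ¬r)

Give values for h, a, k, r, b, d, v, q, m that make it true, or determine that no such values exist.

h=F; a=F; k=F; r=T; b=F; d=T; v=F; q=F; m=F

Unit clause (¬q) forces q = False.
Unit clause (d) forces d = True.
In (¬a ∨ ¬d) only ¬a is left, so a = False.
Try h = True:
  (¬h ∨ v) forces v = True.
  (b ∨ ¬v) forces b = True.
  (¬b ∨ ¬d ∨ k) forces k = True.
  clause (a ∨ ¬k ∨ ¬v) is falsified — backtrack.
So h = False.
Set k = False.
  then (¬b ∨ ¬d ∨ k) forces b = False.
  then (b ∨ ¬v) forces v = False.
  then (r ∨ v) forces r = True.
Set m = False.
All clauses satisfied.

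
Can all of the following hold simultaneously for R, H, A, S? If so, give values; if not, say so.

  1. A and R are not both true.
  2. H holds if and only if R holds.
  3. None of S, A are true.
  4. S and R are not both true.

R=T, H=T, A=F, S=F

  (1) A=F, R=T — not both ✓
  (2) H=T, R=T — same ✓
  (3) {S, A}: 0 true — none ✓
  (4) S=F, R=T — not both ✓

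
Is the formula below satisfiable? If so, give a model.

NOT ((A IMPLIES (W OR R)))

R = False, W = False, A = True

  NOT ((A IMPLIES (W OR R))) = True
    A IMPLIES (W OR R) = False
      W OR R = False
The formula evaluates to True.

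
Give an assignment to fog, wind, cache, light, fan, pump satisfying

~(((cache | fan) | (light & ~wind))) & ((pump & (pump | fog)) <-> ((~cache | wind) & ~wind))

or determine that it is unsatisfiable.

fog: True, wind: False, cache: False, light: False, fan: False, pump: True

  ~(((cache | fan) | (light & ~wind))) = True
    (cache | fan) | (light & ~wind) = False
      cache | fan = False
      light & ~wind = False
        ~wind = True
  (pump & (pump | fog)) <-> ((~cache | wind) & ~wind) = True
    pump & (pump | fog) = True
      pump | fog = True
    (~cache | wind) & ~wind = True
      ~cache | wind = True
        ~cache = True
      ~wind = True
Both conjuncts True, so the formula holds.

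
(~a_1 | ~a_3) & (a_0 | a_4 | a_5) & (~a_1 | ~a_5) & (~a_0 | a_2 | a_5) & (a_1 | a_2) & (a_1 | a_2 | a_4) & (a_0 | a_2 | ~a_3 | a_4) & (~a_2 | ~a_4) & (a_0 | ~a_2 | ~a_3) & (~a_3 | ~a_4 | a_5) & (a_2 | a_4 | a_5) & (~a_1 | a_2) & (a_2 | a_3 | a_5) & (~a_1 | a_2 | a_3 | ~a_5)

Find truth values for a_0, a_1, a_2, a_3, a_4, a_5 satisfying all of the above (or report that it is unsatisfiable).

Set a_0 = True.
Set a_1 = False.
  then (a_1 | a_2) forces a_2 = True.
  then (~a_2 | ~a_4) forces a_4 = False.
Set a_3 = False.
Set a_5 = False.
All clauses satisfied.

a_0=T, a_1=F, a_2=T, a_3=F, a_4=F, a_5=F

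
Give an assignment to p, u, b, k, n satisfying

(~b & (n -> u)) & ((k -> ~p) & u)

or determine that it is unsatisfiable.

p=T, u=T, b=F, k=F, n=T

  ~b & (n -> u) = True
    ~b = True
    n -> u = True
  (k -> ~p) & u = True
    k -> ~p = True
      ~p = False
Both conjuncts True, so the formula holds.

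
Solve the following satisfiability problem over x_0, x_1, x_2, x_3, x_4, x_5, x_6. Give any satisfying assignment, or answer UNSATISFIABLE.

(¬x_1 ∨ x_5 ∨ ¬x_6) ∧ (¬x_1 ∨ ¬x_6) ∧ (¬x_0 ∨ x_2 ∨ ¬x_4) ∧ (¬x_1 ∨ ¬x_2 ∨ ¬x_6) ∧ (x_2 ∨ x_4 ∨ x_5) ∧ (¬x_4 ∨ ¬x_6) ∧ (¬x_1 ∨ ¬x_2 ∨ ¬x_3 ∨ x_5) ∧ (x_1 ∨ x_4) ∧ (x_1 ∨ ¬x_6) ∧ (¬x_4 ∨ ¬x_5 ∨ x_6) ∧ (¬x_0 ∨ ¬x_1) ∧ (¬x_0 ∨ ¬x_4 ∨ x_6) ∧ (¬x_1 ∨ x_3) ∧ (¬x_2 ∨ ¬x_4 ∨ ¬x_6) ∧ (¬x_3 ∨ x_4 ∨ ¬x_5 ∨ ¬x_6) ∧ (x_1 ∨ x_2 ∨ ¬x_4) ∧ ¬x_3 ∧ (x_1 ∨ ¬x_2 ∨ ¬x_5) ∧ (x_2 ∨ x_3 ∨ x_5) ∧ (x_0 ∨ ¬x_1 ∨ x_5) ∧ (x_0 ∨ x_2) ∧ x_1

Case x_3 = True:
  Clause (¬x_3) is falsified — contradiction.
Case x_3 = False:
  (¬x_1 ∨ x_3) forces x_1 = False.
  Clause (x_1) is falsified — contradiction.
Both cases fail, so the formula is unsatisfiable.

UNSATISFIABLE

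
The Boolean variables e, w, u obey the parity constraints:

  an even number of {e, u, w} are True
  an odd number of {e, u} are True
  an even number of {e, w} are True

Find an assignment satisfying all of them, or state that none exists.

e = True, w = True, u = False

{e, u, w}: 2 true → even ✓
{e, u}: 1 true → odd ✓
{e, w}: 2 true → even ✓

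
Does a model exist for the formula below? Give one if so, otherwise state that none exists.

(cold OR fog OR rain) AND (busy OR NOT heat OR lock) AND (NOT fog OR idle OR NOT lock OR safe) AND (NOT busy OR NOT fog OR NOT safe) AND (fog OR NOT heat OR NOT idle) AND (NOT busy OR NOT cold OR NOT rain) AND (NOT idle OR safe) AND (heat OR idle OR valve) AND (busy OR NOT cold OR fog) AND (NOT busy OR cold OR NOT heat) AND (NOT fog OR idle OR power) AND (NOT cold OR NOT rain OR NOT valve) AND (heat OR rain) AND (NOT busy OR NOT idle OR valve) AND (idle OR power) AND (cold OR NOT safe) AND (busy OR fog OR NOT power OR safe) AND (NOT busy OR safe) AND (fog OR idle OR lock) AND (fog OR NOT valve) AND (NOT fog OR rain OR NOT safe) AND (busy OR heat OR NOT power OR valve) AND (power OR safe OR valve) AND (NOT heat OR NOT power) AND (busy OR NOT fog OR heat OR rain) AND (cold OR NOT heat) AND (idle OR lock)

Set heat = True.
  then (NOT heat OR NOT power) forces power = False.
  then (cold OR NOT heat) forces cold = True.
  then (idle OR power) forces idle = True.
  then (fog OR NOT heat OR NOT idle) forces fog = True.
  then (NOT idle OR safe) forces safe = True.
  then (NOT fog OR rain OR NOT safe) forces rain = True.
  then (NOT busy OR NOT fog OR NOT safe) forces busy = False.
  then (NOT cold OR NOT rain OR NOT valve) forces valve = False.
  then (busy OR NOT heat OR lock) forces lock = True.
All clauses satisfied.

heat=T; valve=F; lock=T; safe=T; rain=T; cold=T; fog=T; power=F; busy=F; idle=T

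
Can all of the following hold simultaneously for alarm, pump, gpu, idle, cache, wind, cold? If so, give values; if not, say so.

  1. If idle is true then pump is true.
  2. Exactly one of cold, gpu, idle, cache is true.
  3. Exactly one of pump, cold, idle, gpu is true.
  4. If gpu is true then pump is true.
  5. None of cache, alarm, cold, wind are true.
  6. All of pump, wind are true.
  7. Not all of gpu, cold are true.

No satisfying assignment exists.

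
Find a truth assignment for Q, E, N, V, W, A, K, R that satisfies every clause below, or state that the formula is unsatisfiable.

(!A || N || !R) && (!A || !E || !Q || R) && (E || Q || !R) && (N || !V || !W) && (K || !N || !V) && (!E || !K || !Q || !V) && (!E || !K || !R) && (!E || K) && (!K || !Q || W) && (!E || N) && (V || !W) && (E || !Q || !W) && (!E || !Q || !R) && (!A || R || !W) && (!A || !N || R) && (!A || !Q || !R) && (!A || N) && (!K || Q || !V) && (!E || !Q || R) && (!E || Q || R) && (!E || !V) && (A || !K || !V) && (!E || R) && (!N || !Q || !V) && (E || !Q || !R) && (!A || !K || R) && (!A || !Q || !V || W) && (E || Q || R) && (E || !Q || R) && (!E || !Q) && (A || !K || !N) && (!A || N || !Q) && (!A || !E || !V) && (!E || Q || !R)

Unsatisfiable — no assignment works.

Case R = True:
  If Q = True:
    (!E || !Q || !R) forces E = False.
    clause (E || !Q || !R) is falsified.
  If Q = False:
    (E || Q || !R) forces E = True.
    clause (!E || Q || !R) is falsified.
  Every sub-case reaches a contradiction.
Case R = False:
  (!E || R) forces E = False.
  (E || Q || R) forces Q = True.
  Clause (E || !Q || R) is falsified — contradiction.
Both cases fail, so the formula is unsatisfiable.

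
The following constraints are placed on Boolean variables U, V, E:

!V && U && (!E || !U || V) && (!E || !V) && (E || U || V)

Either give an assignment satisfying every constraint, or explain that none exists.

U=T, V=F, E=F

Unit clause (!V) forces V = False.
Unit clause (U) forces U = True.
In (!E || !U || V) only !E is left, so E = False.
Check each clause:
  (!V): !V holds.
  (U): U holds.
  (!E || !U || V): !E holds.
  (!E || !V): !E holds.
  (E || U || V): U holds.
All clauses satisfied.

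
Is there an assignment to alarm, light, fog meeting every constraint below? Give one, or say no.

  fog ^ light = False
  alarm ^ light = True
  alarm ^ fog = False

Adding constraints 1, 2, 3 mod 2: every variable appears an even number of times on the left, so the left side is 0.
But the right sides sum to 1 (mod 2). 0 ≠ 1 — the system is inconsistent.

The formula is unsatisfiable.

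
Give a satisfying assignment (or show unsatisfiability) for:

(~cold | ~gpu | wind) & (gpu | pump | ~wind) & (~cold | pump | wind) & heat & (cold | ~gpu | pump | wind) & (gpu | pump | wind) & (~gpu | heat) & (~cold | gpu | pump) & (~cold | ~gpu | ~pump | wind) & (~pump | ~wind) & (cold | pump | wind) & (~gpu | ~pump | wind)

gpu: True; cold: False; heat: True; wind: True; pump: False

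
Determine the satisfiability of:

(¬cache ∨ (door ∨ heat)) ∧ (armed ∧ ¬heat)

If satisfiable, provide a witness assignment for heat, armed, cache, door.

heat: False, armed: True, cache: False, door: True

  ¬cache ∨ (door ∨ heat) = True
    ¬cache = True
    door ∨ heat = True
  armed ∧ ¬heat = True
    ¬heat = True
Both conjuncts True, so the formula holds.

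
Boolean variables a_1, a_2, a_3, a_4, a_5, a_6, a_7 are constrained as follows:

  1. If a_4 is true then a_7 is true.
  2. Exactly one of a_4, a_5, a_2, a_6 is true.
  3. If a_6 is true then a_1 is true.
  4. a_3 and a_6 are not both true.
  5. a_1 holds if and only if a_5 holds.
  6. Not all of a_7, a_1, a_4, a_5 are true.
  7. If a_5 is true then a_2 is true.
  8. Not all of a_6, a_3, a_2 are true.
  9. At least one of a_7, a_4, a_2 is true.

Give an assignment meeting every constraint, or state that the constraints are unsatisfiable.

a_1: False, a_2: True, a_3: False, a_4: False, a_5: False, a_6: False, a_7: True

  (1) a_4=F ⇒ a_7: vacuous ✓
  (2) {a_4, a_5, a_2, a_6}: 1 true — exactly one ✓
  (3) a_6=F ⇒ a_1: vacuous ✓
  (4) a_3=F, a_6=F — not both ✓
  (5) a_1=F, a_5=F — same ✓
  (6) {a_7, a_1, a_4, a_5}: 1/4 true — not all ✓
  (7) a_5=F ⇒ a_2: vacuous ✓
  (8) {a_6, a_3, a_2}: 1/3 true — not all ✓
  (9) {a_7, a_4, a_2}: 2 true — at least one ✓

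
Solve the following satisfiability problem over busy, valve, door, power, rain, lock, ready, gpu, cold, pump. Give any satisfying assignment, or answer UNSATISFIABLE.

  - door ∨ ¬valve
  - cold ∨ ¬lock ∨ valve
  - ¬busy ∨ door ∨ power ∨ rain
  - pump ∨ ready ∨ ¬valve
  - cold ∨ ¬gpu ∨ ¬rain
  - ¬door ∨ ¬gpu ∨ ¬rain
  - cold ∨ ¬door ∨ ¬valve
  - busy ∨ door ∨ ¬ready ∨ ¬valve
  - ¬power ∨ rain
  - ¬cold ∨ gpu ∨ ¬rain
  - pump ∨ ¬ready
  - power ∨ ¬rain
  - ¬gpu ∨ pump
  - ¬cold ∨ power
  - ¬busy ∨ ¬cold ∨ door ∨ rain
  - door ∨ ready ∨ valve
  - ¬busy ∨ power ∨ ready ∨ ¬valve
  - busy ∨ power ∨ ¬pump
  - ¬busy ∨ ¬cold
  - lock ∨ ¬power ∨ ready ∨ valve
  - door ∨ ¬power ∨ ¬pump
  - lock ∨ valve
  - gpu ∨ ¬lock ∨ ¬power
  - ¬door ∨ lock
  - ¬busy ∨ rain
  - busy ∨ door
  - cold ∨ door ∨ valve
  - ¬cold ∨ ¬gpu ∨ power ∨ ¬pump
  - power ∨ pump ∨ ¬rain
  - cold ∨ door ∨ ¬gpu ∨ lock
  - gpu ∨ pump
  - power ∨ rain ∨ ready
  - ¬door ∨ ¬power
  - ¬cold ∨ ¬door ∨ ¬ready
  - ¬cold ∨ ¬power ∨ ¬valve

The formula is unsatisfiable.

Case valve = True:
  (door ∨ ¬valve) forces door = True.
  (cold ∨ ¬door ∨ ¬valve) forces cold = True.
  (¬cold ∨ power) forces power = True.
  Clause (¬door ∨ ¬power) is falsified — contradiction.
Case valve = False:
  (lock ∨ valve) forces lock = True.
  (cold ∨ ¬lock ∨ valve) forces cold = True.
  (¬cold ∨ power) forces power = True.
  (¬power ∨ rain) forces rain = True.
  (¬cold ∨ gpu ∨ ¬rain) forces gpu = True.
  (¬door ∨ ¬gpu ∨ ¬rain) forces door = False.
  (¬gpu ∨ pump) forces pump = True.
  Clause (door ∨ ¬power ∨ ¬pump) is falsified — contradiction.
Both cases fail, so the formula is unsatisfiable.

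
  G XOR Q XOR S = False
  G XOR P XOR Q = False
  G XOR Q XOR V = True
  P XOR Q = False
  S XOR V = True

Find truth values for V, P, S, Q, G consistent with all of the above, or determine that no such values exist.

V = False, P = True, S = True, Q = True, G = False

G XOR Q XOR S = F XOR T XOR T = False ✓
G XOR P XOR Q = F XOR T XOR T = False ✓
G XOR Q XOR V = F XOR T XOR F = True ✓
P XOR Q = T XOR T = False ✓
S XOR V = T XOR F = True ✓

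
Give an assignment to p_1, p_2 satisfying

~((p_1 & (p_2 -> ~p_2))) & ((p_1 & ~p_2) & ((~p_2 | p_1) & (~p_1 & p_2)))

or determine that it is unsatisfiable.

No satisfying assignment exists.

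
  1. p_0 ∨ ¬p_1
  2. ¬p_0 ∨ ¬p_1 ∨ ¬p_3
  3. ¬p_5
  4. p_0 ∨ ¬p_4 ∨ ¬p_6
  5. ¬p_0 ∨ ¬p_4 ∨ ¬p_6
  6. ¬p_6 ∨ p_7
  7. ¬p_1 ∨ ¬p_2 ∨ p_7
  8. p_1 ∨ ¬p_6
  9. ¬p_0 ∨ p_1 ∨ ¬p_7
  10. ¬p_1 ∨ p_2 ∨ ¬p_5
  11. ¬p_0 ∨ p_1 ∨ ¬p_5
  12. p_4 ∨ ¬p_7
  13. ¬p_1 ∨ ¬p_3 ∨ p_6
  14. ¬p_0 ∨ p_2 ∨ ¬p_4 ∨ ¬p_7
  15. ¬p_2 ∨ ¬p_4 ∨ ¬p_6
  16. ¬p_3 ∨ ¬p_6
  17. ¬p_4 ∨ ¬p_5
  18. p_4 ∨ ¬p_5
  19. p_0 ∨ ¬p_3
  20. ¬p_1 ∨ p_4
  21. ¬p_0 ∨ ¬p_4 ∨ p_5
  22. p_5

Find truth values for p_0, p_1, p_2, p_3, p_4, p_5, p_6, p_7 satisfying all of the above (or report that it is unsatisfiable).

UNSATISFIABLE

Case p_5 = True:
  Clause (¬p_5) is falsified — contradiction.
Case p_5 = False:
  Clause (p_5) is falsified — contradiction.
Both cases fail, so the formula is unsatisfiable.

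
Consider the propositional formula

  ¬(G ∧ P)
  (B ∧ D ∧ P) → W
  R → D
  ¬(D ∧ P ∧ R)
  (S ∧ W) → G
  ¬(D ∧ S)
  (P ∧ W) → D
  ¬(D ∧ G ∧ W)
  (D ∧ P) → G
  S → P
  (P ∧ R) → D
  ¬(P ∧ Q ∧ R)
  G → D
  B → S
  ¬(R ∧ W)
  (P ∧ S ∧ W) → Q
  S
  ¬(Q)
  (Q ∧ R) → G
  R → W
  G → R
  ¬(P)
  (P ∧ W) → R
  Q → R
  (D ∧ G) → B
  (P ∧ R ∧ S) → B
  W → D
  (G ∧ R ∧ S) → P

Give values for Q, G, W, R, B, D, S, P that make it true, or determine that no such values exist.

No satisfying assignment exists.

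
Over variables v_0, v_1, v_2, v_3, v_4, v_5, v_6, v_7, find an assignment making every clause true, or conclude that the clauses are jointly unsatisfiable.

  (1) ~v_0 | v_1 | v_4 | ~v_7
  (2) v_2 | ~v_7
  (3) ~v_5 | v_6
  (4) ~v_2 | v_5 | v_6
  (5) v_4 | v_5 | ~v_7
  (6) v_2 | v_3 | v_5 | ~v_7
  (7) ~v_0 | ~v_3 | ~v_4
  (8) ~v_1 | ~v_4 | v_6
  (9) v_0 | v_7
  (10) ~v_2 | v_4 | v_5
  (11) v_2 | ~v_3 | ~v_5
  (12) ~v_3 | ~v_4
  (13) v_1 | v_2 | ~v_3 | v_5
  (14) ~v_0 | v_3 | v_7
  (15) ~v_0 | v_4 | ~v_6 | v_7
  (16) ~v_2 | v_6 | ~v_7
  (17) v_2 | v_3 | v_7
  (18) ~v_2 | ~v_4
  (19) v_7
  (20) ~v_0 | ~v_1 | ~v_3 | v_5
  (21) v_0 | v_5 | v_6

Unit clause (v_7) forces v_7 = True.
In (v_2 | ~v_7) only v_2 is left, so v_2 = True.
In (~v_2 | v_6 | ~v_7) only v_6 is left, so v_6 = True.
In (~v_2 | ~v_4) only ~v_4 is left, so v_4 = False.
In (v_4 | v_5 | ~v_7) only v_5 is left, so v_5 = True.
Set v_0 = True.
  then (~v_0 | v_1 | v_4 | ~v_7) forces v_1 = True.
Set v_3 = False.
All clauses satisfied.

v_0 = True, v_1 = True, v_2 = True, v_3 = False, v_4 = False, v_5 = True, v_6 = True, v_7 = True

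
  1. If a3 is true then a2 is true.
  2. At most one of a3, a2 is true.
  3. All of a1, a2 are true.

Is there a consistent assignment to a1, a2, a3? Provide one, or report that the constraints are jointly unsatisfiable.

a1: True, a2: True, a3: False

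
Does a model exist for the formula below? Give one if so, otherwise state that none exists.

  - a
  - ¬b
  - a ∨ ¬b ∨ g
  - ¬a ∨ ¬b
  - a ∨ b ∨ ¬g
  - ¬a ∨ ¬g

Unit clause (a) forces a = True.
Unit clause (¬b) forces b = False.
In (¬a ∨ ¬g) only ¬g is left, so g = False.
Check each clause:
  (a): a holds.
  (¬b): ¬b holds.
  (a ∨ ¬b ∨ g): a holds.
  (¬a ∨ ¬b): ¬b holds.
  (a ∨ b ∨ ¬g): a holds.
  (¬a ∨ ¬g): ¬g holds.
All clauses satisfied.

g = False, a = True, b = False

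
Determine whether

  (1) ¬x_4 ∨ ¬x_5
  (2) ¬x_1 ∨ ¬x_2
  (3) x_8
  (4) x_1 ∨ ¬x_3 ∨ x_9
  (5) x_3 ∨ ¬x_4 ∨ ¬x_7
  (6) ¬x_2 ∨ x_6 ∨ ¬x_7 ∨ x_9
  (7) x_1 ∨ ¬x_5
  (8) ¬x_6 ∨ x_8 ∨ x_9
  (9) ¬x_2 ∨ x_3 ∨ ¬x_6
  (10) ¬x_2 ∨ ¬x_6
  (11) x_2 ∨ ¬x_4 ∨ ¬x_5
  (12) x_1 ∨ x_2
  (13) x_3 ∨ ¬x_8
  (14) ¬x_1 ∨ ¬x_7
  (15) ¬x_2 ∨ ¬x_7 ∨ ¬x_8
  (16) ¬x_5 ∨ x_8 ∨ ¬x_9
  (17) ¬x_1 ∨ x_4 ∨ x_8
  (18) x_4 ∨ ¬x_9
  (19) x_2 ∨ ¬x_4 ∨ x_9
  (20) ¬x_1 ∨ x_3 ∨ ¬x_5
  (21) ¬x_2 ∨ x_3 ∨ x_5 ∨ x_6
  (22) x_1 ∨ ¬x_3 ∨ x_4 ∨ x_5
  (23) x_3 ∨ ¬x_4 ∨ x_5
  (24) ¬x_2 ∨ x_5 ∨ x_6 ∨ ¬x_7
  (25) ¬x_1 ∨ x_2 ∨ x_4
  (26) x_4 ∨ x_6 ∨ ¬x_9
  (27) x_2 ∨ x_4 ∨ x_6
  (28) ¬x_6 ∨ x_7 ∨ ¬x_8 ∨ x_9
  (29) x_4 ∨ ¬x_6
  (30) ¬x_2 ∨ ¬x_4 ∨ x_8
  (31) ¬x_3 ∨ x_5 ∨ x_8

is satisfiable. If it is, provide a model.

x_1 = False, x_2 = True, x_3 = True, x_4 = True, x_5 = False, x_6 = False, x_7 = False, x_8 = True, x_9 = True

Unit clause (x_8) forces x_8 = True.
In (x_3 ∨ ¬x_8) only x_3 is left, so x_3 = True.
Set x_1 = False.
  then (x_1 ∨ ¬x_3 ∨ x_9) forces x_9 = True.
  then (x_1 ∨ ¬x_5) forces x_5 = False.
  then (x_1 ∨ x_2) forces x_2 = True.
  then (¬x_2 ∨ ¬x_7 ∨ ¬x_8) forces x_7 = False.
  then (x_4 ∨ ¬x_9) forces x_4 = True.
  then (¬x_2 ∨ ¬x_6) forces x_6 = False.
All clauses satisfied.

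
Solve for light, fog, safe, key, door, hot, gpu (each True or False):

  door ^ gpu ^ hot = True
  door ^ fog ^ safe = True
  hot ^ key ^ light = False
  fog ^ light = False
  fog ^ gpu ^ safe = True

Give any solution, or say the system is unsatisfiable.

light=T, fog=T, safe=F, key=F, door=F, hot=T, gpu=F

door ^ gpu ^ hot = F ^ F ^ T = True ✓
door ^ fog ^ safe = F ^ T ^ F = True ✓
hot ^ key ^ light = T ^ F ^ T = False ✓
fog ^ light = T ^ T = False ✓
fog ^ gpu ^ safe = T ^ F ^ F = True ✓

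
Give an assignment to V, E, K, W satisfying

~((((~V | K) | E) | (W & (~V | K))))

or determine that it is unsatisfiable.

V=T; E=F; K=F; W=F

  ~((((~V | K) | E) | (W & (~V | K)))) = True
    ((~V | K) | E) | (W & (~V | K)) = False
      (~V | K) | E = False
        ~V | K = False
          ~V = False
      W & (~V | K) = False
        ~V | K = False
          ~V = False
The formula evaluates to True.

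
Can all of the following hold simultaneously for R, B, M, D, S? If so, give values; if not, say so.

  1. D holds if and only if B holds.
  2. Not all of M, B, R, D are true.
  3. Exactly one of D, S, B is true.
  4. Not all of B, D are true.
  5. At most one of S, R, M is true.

R = False; B = False; M = False; D = False; S = True

  (1) D=F, B=F — same ✓
  (2) {M, B, R, D}: 0/4 true — not all ✓
  (3) {D, S, B}: 1 true — exactly one ✓
  (4) {B, D}: 0/2 true — not all ✓
  (5) {S, R, M}: 1 true — at most one ✓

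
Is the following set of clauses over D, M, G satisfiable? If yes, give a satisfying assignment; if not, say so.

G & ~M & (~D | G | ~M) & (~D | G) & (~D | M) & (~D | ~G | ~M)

D=F; M=F; G=T

Unit clause (G) forces G = True.
Unit clause (~M) forces M = False.
In (~D | M) only ~D is left, so D = False.
Check each clause:
  (G): G holds.
  (~M): ~M holds.
  (~D | G | ~M): ~D holds.
  (~D | G): ~D holds.
  (~D | M): ~D holds.
  (~D | ~G | ~M): ~D holds.
All clauses satisfied.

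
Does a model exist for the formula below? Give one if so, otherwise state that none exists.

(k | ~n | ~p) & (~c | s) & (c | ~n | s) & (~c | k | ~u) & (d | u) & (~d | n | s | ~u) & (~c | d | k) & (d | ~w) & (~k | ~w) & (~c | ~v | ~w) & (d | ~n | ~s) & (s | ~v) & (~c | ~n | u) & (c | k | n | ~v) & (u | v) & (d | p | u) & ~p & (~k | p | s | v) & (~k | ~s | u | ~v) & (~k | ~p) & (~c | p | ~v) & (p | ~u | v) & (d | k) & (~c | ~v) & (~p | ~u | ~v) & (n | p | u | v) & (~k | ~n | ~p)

c=F, v=T, d=T, p=F, n=T, u=F, w=F, k=F, s=T

Unit clause (~p) forces p = False.
Try c = True:
  (~c | s) forces s = True.
  (~c | p | ~v) forces v = False.
  (u | v) forces u = True.
  clause (p | ~u | v) is falsified — backtrack.
So c = False.
Set v = True.
  then (s | ~v) forces s = True.
Set d = True.
Set n = True.
Set u = False.
  then (~k | ~s | u | ~v) forces k = False.
Set w = False.
All clauses satisfied.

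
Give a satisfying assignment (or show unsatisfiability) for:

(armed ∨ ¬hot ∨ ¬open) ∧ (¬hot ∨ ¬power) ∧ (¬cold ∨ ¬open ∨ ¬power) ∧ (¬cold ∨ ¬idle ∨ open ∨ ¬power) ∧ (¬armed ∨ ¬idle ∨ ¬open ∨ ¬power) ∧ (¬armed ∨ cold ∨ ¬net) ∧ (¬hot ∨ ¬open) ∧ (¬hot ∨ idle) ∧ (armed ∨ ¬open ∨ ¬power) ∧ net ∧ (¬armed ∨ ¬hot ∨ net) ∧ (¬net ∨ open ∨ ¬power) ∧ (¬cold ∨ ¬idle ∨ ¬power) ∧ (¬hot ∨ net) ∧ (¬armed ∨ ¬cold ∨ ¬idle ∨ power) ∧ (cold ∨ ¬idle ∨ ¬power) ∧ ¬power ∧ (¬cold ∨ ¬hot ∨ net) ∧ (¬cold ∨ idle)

net: True, open: False, armed: False, cold: True, idle: True, power: False, hot: True

Unit clause (net) forces net = True.
Unit clause (¬power) forces power = False.
Set open = False.
Try armed = True:
  (¬armed ∨ cold ∨ ¬net) forces cold = True.
  (¬armed ∨ ¬cold ∨ ¬idle ∨ power) forces idle = False.
  clause (¬cold ∨ idle) is falsified — backtrack.
So armed = False.
Set cold = True.
  then (¬cold ∨ idle) forces idle = True.
Set hot = True.
All clauses satisfied.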